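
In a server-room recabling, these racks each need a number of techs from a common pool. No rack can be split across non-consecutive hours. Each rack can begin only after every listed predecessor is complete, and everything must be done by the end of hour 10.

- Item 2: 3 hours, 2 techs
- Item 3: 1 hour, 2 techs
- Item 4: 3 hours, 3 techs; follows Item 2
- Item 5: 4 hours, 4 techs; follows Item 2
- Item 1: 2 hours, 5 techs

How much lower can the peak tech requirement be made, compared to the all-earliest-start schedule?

2

Early-start peak: h1:9  h2:7  h3:2  h4:7  h5:7  h6:7  h7:4  h8:0  h9:0  h10:0 ⇒ 9.
Leveled (Item 2@1, Item 3@1, Item 4@4, Item 5@4, Item 1@2): h1:4  h2:7  h3:7  h4:7  h5:7  h6:7  h7:4  h8:0  h9:0  h10:0 ⇒ 7.
Reduction 9 − 7 = 2.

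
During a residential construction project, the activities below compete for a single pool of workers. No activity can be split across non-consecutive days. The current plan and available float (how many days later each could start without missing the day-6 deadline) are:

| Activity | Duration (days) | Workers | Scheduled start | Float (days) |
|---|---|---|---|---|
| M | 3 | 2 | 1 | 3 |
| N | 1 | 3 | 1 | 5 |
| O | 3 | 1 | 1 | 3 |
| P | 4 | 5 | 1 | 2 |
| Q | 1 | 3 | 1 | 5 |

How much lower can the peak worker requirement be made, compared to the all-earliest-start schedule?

7

Early-start peak: d1:14  d2:8  d3:8  d4:5  d5:0  d6:0 ⇒ 14.
Leveled (M@1, N@1, O@4, P@2, Q@6): d1:5  d2:7  d3:7  d4:6  d5:6  d6:4 ⇒ 7.
Reduction 14 − 7 = 7.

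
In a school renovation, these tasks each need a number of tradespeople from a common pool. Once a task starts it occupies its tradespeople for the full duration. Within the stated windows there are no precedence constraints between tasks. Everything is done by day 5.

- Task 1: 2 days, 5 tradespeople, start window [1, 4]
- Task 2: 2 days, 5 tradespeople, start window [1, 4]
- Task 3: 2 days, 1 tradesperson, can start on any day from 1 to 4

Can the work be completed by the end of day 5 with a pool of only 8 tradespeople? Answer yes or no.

yes

Schedule Task 1@1, Task 2@3, Task 3@1: d1:6  d2:6  d3:5  d4:5  d5:0 — peak 6 ≤ 8.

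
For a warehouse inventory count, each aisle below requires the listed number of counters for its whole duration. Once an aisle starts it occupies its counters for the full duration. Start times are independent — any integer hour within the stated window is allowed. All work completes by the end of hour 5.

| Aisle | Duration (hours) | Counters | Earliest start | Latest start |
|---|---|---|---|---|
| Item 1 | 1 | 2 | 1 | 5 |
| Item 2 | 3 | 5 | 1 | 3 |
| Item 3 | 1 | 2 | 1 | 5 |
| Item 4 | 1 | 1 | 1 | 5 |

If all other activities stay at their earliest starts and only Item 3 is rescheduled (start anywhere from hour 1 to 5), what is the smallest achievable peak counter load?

Item 3@1: h1:10  h2:5  h3:5  h4:0  h5:0 → peak 10
Item 3@2: h1:8  h2:7  h3:5  h4:0  h5:0 → peak 8
Item 3@3: h1:8  h2:5  h3:7  h4:0  h5:0 → peak 8
Item 3@4: h1:8  h2:5  h3:5  h4:2  h5:0 → peak 8
Item 3@5: h1:8  h2:5  h3:5  h4:0  h5:2 → peak 8
Best is Item 3@2, peak 8.

8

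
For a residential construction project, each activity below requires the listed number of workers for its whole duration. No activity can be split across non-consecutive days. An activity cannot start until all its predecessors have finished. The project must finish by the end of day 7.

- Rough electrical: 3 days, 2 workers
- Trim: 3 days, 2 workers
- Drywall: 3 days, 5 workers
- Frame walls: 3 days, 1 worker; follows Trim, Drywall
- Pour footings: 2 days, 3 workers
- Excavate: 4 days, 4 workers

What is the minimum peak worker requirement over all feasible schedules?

Early-start (Rough electrical@1, Trim@1, Drywall@1, Frame walls@4, Pour footings@1, Excavate@1) gives peak 16: d1:16  d2:16  d3:13  d4:5  d5:1  d6:1  d7:0.
Shift Pour footings→4, Excavate→4.
Schedule Rough electrical@1, Trim@1, Drywall@1, Frame walls@4, Pour footings@4, Excavate@4: d1:9  d2:9  d3:9  d4:8  d5:8  d6:5  d7:4 — peak 9.

9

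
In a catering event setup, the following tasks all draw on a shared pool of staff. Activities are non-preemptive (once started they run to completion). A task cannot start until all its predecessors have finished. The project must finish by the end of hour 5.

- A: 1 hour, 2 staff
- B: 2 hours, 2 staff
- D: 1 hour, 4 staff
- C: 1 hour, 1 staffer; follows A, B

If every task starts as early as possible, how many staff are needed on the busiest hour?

8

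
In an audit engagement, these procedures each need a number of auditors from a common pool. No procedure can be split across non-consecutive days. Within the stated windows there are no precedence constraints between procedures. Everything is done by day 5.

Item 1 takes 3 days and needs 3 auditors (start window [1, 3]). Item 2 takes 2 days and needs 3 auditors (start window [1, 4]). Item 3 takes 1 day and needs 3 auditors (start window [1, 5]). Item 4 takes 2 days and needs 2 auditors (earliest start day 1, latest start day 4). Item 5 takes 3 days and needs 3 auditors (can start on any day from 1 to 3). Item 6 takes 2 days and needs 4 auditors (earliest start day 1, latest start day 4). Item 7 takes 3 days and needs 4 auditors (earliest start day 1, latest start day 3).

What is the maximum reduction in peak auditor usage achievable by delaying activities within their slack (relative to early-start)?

Early-start peak: d1:22  d2:19  d3:10  d4:0  d5:0 ⇒ 22.
Leveled (Item 1@1, Item 2@1, Item 3@1, Item 4@1, Item 5@2, Item 6@4, Item 7@3): d1:11  d2:11  d3:10  d4:11  d5:8 ⇒ 11.
Reduction 22 − 11 = 11.

11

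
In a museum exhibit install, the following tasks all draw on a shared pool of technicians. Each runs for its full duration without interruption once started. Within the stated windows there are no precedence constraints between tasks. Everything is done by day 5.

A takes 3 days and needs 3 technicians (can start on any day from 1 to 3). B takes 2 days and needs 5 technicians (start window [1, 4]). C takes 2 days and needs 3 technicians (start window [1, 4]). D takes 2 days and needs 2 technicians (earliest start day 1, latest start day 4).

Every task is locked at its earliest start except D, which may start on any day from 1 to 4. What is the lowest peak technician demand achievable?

D@1: d1:13  d2:13  d3:3  d4:0  d5:0 → peak 13
D@2: d1:11  d2:13  d3:5  d4:0  d5:0 → peak 13
D@3: d1:11  d2:11  d3:5  d4:2  d5:0 → peak 11
D@4: d1:11  d2:11  d3:3  d4:2  d5:2 → peak 11
Best is D@3, peak 11.

11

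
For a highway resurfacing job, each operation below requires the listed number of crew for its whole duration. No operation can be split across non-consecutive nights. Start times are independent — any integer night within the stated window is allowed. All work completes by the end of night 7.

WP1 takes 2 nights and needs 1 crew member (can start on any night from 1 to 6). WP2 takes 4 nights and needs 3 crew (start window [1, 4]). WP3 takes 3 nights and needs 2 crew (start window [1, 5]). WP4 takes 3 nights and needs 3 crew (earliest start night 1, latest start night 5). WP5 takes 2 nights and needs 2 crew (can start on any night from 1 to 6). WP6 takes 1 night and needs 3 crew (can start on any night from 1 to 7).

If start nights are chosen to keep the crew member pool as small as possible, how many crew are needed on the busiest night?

Early-start (WP1@1, WP2@1, WP3@1, WP4@1, WP5@1, WP6@1) gives peak 14: n1:14  n2:11  n3:8  n4:3  n5:0  n6:0  n7:0.
Shift WP4→4, WP5→5, WP6→7.
Schedule WP1@1, WP2@1, WP3@1, WP4@4, WP5@5, WP6@7: n1:6  n2:6  n3:5  n4:6  n5:5  n6:5  n7:3 — peak 6.
Total crew member-nights = 36 over 7 nights ⇒ peak ≥ ⌈36/7⌉ = 6, so 6 is optimal.

6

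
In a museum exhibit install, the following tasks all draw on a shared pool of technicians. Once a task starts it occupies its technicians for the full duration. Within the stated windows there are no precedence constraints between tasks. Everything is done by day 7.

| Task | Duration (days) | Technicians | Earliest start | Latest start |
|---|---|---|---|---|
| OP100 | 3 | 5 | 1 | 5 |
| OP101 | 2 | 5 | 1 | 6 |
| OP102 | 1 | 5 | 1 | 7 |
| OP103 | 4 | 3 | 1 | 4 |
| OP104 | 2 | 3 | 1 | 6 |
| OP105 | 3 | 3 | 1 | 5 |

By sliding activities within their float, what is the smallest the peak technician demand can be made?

10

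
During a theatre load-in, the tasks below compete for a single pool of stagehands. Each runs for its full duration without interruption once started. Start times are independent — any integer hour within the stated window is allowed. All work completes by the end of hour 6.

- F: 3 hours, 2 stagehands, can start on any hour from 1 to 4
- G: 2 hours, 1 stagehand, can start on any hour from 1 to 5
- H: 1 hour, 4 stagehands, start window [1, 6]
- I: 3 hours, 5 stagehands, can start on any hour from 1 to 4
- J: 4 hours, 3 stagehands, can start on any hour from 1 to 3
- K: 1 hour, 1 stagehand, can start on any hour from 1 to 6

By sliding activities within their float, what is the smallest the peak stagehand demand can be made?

Early-start (F@1, G@1, H@1, I@1, J@1, K@1) gives peak 16: h1:16  h2:11  h3:10  h4:3  h5:0  h6:0.
Shift I→4, J→2.
Schedule F@1, G@1, H@1, I@4, J@2, K@1: h1:8  h2:6  h3:5  h4:8  h5:8  h6:5 — peak 8.

8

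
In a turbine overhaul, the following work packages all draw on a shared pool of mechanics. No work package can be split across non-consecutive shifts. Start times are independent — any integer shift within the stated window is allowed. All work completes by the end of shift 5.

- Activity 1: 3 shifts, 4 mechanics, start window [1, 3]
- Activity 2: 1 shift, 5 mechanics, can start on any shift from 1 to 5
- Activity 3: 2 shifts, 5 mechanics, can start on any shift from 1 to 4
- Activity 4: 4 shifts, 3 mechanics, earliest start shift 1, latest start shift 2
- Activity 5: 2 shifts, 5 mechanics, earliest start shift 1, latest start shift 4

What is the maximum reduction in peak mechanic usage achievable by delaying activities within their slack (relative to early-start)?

10

Early-start peak: s1:22  s2:17  s3:7  s4:3  s5:0 ⇒ 22.
Leveled (Activity 1@1, Activity 2@1, Activity 3@2, Activity 4@1, Activity 5@4): s1:12  s2:12  s3:12  s4:8  s5:5 ⇒ 12.
Reduction 22 − 12 = 10.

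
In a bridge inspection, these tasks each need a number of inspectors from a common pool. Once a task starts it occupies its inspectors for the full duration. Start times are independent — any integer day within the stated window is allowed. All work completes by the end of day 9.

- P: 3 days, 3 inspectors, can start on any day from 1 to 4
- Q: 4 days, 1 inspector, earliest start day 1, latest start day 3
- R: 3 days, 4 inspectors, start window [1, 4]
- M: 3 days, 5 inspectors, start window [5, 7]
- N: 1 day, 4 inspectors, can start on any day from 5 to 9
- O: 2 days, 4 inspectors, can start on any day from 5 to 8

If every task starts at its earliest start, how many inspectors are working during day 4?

At early start, day 4 has: Q.
Demand: 1 = 1.

1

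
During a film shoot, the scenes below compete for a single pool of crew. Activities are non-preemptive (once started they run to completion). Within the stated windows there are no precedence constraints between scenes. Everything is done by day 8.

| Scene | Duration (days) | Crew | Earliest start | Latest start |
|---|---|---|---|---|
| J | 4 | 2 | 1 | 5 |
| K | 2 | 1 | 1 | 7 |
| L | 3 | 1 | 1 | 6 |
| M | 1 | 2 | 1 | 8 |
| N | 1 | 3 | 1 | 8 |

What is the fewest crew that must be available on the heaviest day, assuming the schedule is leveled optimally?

Early-start (J@1, K@1, L@1, M@1, N@1) gives peak 9: d1:9  d2:4  d3:3  d4:2  d5:0  d6:0  d7:0  d8:0.
Shift L→3, M→5, N→6.
Schedule J@1, K@1, L@3, M@5, N@6: d1:3  d2:3  d3:3  d4:3  d5:3  d6:3  d7:0  d8:0 — peak 3.
Total crew member-days = 18 over 8 days ⇒ peak ≥ ⌈18/8⌉ = 3, so 3 is optimal.

3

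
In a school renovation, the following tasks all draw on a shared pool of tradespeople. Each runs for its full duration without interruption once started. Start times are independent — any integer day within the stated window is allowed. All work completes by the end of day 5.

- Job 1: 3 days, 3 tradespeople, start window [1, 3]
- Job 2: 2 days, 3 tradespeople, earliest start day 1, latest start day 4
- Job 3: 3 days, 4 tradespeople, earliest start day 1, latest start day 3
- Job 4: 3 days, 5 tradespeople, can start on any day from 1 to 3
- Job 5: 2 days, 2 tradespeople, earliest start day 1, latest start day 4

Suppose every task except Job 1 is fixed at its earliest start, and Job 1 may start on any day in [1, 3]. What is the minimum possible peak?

Job 1@1: d1:17  d2:17  d3:12  d4:0  d5:0 → peak 17
Job 1@2: d1:14  d2:17  d3:12  d4:3  d5:0 → peak 17
Job 1@3: d1:14  d2:14  d3:12  d4:3  d5:3 → peak 14
Best is Job 1@3, peak 14.

14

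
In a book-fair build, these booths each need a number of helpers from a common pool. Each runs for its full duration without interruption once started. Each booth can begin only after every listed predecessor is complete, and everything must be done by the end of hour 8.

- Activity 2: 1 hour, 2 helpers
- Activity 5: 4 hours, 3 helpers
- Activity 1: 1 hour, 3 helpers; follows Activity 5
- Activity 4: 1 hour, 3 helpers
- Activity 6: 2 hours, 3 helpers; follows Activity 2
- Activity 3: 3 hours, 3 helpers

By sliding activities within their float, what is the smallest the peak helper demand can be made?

6

Early-start (Activity 2@1, Activity 5@1, Activity 1@5, Activity 4@1, Activity 6@2, Activity 3@1) gives peak 11: h1:11  h2:9  h3:9  h4:3  h5:3  h6:0  h7:0  h8:0.
Shift Activity 4→2, Activity 6→3, Activity 3→5.
Schedule Activity 2@1, Activity 5@1, Activity 1@5, Activity 4@2, Activity 6@3, Activity 3@5: h1:5  h2:6  h3:6  h4:6  h5:6  h6:3  h7:3  h8:0 — peak 6.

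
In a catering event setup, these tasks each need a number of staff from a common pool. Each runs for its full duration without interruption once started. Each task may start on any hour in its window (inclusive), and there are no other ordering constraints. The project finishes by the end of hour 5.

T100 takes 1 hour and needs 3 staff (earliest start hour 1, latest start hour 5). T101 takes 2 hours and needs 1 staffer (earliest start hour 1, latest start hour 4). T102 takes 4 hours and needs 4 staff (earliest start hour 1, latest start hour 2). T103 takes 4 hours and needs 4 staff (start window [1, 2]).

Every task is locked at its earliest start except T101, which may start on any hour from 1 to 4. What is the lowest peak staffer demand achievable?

T101@1: h1:12  h2:9  h3:8  h4:8  h5:0 → peak 12
T101@2: h1:11  h2:9  h3:9  h4:8  h5:0 → peak 11
T101@3: h1:11  h2:8  h3:9  h4:9  h5:0 → peak 11
T101@4: h1:11  h2:8  h3:8  h4:9  h5:1 → peak 11
Best is T101@2, peak 11.

11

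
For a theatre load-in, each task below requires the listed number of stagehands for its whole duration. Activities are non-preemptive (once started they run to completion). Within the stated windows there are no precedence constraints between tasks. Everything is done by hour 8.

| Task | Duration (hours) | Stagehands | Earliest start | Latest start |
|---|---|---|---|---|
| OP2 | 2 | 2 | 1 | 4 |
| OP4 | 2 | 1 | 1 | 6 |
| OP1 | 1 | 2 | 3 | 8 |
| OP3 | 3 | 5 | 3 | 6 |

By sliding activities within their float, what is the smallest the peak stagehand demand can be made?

5

Early-start (OP2@1, OP4@1, OP1@3, OP3@3) gives peak 7: h1:3  h2:3  h3:7  h4:5  h5:5  h6:0  h7:0  h8:0.
Shift OP3→4.
Schedule OP2@1, OP4@1, OP1@3, OP3@4: h1:3  h2:3  h3:2  h4:5  h5:5  h6:5  h7:0  h8:0 — peak 5.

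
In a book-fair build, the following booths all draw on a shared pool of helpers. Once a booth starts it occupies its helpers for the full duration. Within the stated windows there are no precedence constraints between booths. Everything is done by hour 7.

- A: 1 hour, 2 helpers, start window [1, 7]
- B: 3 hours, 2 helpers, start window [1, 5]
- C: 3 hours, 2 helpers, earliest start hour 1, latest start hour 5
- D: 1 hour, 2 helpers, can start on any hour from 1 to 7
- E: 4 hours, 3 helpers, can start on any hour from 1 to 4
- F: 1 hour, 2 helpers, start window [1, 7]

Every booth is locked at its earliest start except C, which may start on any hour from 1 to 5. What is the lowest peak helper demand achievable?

11

C@1: h1:13  h2:7  h3:7  h4:3  h5:0  h6:0  h7:0 → peak 13
C@2: h1:11  h2:7  h3:7  h4:5  h5:0  h6:0  h7:0 → peak 11
C@3: h1:11  h2:5  h3:7  h4:5  h5:2  h6:0  h7:0 → peak 11
C@4: h1:11  h2:5  h3:5  h4:5  h5:2  h6:2  h7:0 → peak 11
C@5: h1:11  h2:5  h3:5  h4:3  h5:2  h6:2  h7:2 → peak 11
Best is C@2, peak 11.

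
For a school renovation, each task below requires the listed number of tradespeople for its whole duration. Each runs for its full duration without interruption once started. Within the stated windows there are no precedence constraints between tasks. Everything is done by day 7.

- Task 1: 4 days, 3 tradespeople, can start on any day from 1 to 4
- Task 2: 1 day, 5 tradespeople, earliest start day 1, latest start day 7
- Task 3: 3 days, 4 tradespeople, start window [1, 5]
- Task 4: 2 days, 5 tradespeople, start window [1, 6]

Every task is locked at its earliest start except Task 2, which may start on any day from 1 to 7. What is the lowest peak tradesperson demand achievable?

12

Task 2@1: d1:17  d2:12  d3:7  d4:3  d5:0  d6:0  d7:0 → peak 17
Task 2@2: d1:12  d2:17  d3:7  d4:3  d5:0  d6:0  d7:0 → peak 17
Task 2@3: d1:12  d2:12  d3:12  d4:3  d5:0  d6:0  d7:0 → peak 12
Task 2@4: d1:12  d2:12  d3:7  d4:8  d5:0  d6:0  d7:0 → peak 12
Task 2@5: d1:12  d2:12  d3:7  d4:3  d5:5  d6:0  d7:0 → peak 12
Task 2@6: d1:12  d2:12  d3:7  d4:3  d5:0  d6:5  d7:0 → peak 12
Task 2@7: d1:12  d2:12  d3:7  d4:3  d5:0  d6:0  d7:5 → peak 12
Best is Task 2@3, peak 12.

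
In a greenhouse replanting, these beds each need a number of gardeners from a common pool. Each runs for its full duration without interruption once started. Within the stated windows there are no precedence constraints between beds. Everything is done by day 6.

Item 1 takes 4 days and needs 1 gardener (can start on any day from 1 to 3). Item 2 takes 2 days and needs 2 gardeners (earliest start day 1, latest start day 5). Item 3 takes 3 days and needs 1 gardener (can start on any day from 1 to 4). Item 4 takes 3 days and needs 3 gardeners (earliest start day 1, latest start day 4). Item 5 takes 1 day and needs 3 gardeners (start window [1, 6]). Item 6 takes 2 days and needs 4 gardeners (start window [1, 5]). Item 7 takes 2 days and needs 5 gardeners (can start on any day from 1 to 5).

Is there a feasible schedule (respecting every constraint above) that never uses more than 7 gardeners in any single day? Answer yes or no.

yes

Schedule Item 1@1, Item 2@3, Item 3@1, Item 4@3, Item 5@6, Item 6@5, Item 7@1: d1:7  d2:7  d3:7  d4:6  d5:7  d6:7 — peak 7 ≤ 7.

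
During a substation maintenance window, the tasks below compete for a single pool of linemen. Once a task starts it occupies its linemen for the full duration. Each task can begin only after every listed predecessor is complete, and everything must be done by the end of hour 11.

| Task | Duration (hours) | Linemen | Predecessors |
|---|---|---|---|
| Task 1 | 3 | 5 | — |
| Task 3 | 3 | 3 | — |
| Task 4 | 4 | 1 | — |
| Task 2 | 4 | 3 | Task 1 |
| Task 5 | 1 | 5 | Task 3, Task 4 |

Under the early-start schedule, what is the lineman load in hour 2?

At early start, hour 2 has: Task 1, Task 3, Task 4.
Demand: 5 + 3 + 1 = 9.

9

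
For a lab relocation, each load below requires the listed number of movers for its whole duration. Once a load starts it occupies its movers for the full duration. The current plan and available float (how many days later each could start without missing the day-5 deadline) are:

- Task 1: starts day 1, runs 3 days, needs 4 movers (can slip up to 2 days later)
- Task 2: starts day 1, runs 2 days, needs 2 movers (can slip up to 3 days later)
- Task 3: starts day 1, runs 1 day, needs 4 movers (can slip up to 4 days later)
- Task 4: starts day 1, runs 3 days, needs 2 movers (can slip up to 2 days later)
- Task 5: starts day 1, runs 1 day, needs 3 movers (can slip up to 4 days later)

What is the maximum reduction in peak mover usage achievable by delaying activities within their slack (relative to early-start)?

Early-start peak: d1:15  d2:8  d3:6  d4:0  d5:0 ⇒ 15.
Leveled (Task 1@1, Task 2@1, Task 3@4, Task 4@3, Task 5@5): d1:6  d2:6  d3:6  d4:6  d5:5 ⇒ 6.
Reduction 15 − 6 = 9.

9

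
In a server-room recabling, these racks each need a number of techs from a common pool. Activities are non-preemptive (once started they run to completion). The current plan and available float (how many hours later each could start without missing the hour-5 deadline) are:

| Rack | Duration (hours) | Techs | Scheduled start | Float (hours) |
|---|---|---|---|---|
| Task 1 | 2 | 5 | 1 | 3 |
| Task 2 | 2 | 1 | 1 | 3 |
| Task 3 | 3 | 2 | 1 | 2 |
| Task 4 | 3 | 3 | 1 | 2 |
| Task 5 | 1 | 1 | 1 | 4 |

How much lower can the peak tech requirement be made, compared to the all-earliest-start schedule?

Early-start peak: h1:12  h2:11  h3:5  h4:0  h5:0 ⇒ 12.
Leveled (Task 1@1, Task 2@1, Task 3@3, Task 4@3, Task 5@3): h1:6  h2:6  h3:6  h4:5  h5:5 ⇒ 6.
Reduction 12 − 6 = 6.

6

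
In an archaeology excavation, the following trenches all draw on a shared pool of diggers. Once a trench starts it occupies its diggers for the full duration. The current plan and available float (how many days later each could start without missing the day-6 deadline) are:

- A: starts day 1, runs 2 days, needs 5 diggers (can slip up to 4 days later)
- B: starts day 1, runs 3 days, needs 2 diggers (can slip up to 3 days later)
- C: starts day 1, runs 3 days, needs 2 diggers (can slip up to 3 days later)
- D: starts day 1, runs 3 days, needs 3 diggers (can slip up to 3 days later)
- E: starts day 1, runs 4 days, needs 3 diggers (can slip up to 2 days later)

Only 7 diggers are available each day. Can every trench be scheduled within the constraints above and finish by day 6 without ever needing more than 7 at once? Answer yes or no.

Total digger-days = 43; over 6 days the average is 43/6 > 7, so some day must exceed 7.

no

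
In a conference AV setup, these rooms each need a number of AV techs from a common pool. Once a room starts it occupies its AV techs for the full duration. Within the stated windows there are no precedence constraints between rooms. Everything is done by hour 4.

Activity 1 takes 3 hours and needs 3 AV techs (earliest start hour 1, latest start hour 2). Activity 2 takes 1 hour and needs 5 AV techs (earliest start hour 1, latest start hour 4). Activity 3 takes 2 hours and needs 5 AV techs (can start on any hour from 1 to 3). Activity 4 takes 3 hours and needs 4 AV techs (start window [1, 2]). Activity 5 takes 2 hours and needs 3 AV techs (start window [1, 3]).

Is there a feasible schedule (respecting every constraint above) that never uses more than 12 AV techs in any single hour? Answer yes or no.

yes

Schedule Activity 1@1, Activity 2@1, Activity 3@3, Activity 4@2, Activity 5@1: h1:11  h2:10  h3:12  h4:9 — peak 12 ≤ 12.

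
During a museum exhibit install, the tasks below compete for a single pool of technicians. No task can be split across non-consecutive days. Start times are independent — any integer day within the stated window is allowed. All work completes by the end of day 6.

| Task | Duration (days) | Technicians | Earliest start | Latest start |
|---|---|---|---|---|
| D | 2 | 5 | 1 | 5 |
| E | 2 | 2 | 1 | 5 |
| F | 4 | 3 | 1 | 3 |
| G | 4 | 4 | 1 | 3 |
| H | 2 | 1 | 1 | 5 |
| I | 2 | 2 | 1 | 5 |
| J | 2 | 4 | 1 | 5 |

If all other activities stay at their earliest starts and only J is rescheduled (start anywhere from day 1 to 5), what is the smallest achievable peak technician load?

17

J@1: d1:21  d2:21  d3:7  d4:7  d5:0  d6:0 → peak 21
J@2: d1:17  d2:21  d3:11  d4:7  d5:0  d6:0 → peak 21
J@3: d1:17  d2:17  d3:11  d4:11  d5:0  d6:0 → peak 17
J@4: d1:17  d2:17  d3:7  d4:11  d5:4  d6:0 → peak 17
J@5: d1:17  d2:17  d3:7  d4:7  d5:4  d6:4 → peak 17
Best is J@3, peak 17.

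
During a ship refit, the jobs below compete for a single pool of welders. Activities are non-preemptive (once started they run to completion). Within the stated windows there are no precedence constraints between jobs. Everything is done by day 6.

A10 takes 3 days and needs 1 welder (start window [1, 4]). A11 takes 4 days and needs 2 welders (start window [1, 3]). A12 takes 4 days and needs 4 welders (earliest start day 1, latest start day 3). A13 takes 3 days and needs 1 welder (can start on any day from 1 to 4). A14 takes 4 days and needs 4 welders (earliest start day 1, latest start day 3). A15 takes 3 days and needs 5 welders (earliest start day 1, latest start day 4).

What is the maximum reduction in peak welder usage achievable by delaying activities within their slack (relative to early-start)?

Early-start peak: d1:17  d2:17  d3:17  d4:10  d5:0  d6:0 ⇒ 17.
Leveled (A10@1, A11@1, A12@1, A13@1, A14@1, A15@4): d1:12  d2:12  d3:12  d4:15  d5:5  d6:5 ⇒ 15.
Reduction 17 − 15 = 2.

2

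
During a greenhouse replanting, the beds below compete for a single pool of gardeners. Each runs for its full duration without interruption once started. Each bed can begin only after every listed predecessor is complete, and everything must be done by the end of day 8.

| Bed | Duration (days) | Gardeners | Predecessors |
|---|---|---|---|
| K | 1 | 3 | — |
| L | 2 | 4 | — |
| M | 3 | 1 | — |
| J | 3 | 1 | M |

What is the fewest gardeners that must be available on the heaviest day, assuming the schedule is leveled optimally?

4

Early-start (K@1, L@1, M@1, J@4) gives peak 8: d1:8  d2:5  d3:1  d4:1  d5:1  d6:1  d7:0  d8:0.
Shift L→4, J→6.
Schedule K@1, L@4, M@1, J@6: d1:4  d2:1  d3:1  d4:4  d5:4  d6:1  d7:1  d8:1 — peak 4.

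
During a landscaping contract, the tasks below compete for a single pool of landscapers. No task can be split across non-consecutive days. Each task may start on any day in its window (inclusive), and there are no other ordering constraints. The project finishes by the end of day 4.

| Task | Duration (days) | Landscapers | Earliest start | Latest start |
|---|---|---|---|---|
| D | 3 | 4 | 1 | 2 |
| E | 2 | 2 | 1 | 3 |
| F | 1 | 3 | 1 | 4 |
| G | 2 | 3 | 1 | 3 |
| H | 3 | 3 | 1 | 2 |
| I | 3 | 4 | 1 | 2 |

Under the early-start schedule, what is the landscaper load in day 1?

At early start, day 1 has: D, E, F, G, H, I.
Demand: 4 + 2 + 3 + 3 + 3 + 4 = 19.

19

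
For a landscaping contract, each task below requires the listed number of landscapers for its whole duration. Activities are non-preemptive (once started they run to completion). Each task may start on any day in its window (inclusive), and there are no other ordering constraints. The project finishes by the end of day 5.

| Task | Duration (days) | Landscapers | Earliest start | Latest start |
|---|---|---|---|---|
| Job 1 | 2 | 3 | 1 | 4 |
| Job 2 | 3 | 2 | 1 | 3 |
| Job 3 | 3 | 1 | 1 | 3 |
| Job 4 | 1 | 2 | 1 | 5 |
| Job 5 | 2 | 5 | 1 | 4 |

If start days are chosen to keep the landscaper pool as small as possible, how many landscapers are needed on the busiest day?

Early-start (Job 1@1, Job 2@1, Job 3@1, Job 4@1, Job 5@1) gives peak 13: d1:13  d2:11  d3:3  d4:0  d5:0.
Shift Job 4→3, Job 5→4.
Schedule Job 1@1, Job 2@1, Job 3@1, Job 4@3, Job 5@4: d1:6  d2:6  d3:5  d4:5  d5:5 — peak 6.
Total landscaper-days = 27 over 5 days ⇒ peak ≥ ⌈27/5⌉ = 6, so 6 is optimal.

6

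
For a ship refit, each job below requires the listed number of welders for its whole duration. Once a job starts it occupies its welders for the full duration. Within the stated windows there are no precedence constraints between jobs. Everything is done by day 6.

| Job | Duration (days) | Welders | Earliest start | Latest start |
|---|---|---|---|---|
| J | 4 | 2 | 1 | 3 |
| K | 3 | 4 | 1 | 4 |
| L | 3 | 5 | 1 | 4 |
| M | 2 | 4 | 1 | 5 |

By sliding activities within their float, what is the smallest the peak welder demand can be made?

8

Early-start (J@1, K@1, L@1, M@1) gives peak 15: d1:15  d2:15  d3:11  d4:2  d5:0  d6:0.
Shift K→4, M→5.
Schedule J@1, K@4, L@1, M@5: d1:7  d2:7  d3:7  d4:6  d5:8  d6:8 — peak 8.
Total welder-days = 43 over 6 days ⇒ peak ≥ ⌈43/6⌉ = 8, so 8 is optimal.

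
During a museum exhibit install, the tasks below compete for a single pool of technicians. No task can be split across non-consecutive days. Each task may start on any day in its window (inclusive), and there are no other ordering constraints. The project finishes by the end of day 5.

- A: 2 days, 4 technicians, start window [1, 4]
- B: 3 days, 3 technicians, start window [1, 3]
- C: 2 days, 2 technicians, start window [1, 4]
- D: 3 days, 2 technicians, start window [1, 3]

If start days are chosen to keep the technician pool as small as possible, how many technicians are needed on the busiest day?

6

Early-start (A@1, B@1, C@1, D@1) gives peak 11: d1:11  d2:11  d3:5  d4:0  d5:0.
Shift B→3, D→3.
Schedule A@1, B@3, C@1, D@3: d1:6  d2:6  d3:5  d4:5  d5:5 — peak 6.
Total technician-days = 27 over 5 days ⇒ peak ≥ ⌈27/5⌉ = 6, so 6 is optimal.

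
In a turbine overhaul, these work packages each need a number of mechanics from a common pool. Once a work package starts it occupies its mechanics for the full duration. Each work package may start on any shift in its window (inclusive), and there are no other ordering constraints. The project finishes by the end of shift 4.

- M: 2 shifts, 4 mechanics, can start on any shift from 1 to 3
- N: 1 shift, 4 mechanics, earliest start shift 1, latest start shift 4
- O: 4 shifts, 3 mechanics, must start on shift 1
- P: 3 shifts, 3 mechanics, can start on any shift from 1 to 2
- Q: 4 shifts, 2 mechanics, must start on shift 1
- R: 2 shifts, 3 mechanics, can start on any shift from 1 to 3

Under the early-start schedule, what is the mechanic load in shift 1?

At early start, shift 1 has: M, N, O, P, Q, R.
Demand: 4 + 4 + 3 + 3 + 2 + 3 = 19.

19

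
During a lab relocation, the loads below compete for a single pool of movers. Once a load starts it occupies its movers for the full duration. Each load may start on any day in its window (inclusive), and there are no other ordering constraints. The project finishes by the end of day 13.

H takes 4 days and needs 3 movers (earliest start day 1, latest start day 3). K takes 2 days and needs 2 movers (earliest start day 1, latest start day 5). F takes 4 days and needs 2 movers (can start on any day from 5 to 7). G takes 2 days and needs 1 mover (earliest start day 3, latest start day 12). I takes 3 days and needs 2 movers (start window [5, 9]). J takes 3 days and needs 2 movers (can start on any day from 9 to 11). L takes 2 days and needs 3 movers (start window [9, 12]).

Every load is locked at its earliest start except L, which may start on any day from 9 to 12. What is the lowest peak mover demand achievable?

L@9: d1:5  d2:5  d3:4  d4:4  d5:4  d6:4  d7:4  d8:2  d9:5  d10:5  d11:2  d12:0  d13:0 → peak 5
L@10: d1:5  d2:5  d3:4  d4:4  d5:4  d6:4  d7:4  d8:2  d9:2  d10:5  d11:5  d12:0  d13:0 → peak 5
L@11: d1:5  d2:5  d3:4  d4:4  d5:4  d6:4  d7:4  d8:2  d9:2  d10:2  d11:5  d12:3  d13:0 → peak 5
L@12: d1:5  d2:5  d3:4  d4:4  d5:4  d6:4  d7:4  d8:2  d9:2  d10:2  d11:2  d12:3  d13:3 → peak 5
Best is L@9, peak 5.

5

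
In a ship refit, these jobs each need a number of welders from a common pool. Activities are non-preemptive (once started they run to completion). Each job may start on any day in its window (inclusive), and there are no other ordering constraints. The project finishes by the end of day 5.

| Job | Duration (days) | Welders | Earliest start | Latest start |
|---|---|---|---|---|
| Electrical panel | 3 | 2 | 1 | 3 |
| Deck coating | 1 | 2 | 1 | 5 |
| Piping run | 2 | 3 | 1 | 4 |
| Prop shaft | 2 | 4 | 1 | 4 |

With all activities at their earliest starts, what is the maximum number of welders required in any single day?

11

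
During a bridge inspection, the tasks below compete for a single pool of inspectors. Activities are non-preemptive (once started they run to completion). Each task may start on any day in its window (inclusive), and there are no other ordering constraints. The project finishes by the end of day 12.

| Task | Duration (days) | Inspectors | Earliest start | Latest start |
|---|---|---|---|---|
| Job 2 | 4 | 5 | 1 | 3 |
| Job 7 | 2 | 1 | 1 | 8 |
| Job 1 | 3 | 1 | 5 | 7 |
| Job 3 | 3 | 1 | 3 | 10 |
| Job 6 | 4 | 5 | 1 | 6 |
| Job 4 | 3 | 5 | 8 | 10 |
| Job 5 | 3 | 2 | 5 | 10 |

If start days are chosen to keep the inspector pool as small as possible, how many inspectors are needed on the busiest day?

Early-start (Job 2@1, Job 7@1, Job 1@5, Job 3@3, Job 6@1, Job 4@8, Job 5@5) gives peak 11: d1:11  d2:11  d3:11  d4:11  d5:4  d6:3  d7:3  d8:5  d9:5  d10:5  d11:0  d12:0.
Shift Job 6→5, Job 4→9, Job 5→8.
Schedule Job 2@1, Job 7@1, Job 1@5, Job 3@3, Job 6@5, Job 4@9, Job 5@8: d1:6  d2:6  d3:6  d4:6  d5:7  d6:6  d7:6  d8:7  d9:7  d10:7  d11:5  d12:0 — peak 7.

7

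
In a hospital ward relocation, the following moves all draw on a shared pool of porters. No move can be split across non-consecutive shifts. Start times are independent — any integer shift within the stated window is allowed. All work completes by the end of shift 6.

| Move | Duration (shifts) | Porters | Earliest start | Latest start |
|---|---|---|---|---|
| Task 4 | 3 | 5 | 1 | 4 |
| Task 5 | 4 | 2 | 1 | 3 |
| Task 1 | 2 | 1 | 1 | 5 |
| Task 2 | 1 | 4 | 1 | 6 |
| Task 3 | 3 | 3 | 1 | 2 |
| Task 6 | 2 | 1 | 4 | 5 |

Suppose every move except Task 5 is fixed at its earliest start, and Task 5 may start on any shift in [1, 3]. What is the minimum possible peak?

13

Task 5@1: s1:15  s2:11  s3:10  s4:3  s5:1  s6:0 → peak 15
Task 5@2: s1:13  s2:11  s3:10  s4:3  s5:3  s6:0 → peak 13
Task 5@3: s1:13  s2:9  s3:10  s4:3  s5:3  s6:2 → peak 13
Best is Task 5@2, peak 13.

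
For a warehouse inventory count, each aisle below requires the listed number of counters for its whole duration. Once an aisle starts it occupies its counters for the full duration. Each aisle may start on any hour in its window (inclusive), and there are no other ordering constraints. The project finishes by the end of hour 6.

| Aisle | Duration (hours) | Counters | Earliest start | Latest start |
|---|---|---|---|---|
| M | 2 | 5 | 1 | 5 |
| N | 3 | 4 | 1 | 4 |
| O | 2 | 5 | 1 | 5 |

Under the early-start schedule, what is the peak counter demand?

14

Early-start schedule: M@1, N@1, O@1.
Load per hour: hour 1: 14, hour 2: 14, hour 3: 4, hour 4: 0, hour 5: 0, hour 6: 0.
Peak is 14.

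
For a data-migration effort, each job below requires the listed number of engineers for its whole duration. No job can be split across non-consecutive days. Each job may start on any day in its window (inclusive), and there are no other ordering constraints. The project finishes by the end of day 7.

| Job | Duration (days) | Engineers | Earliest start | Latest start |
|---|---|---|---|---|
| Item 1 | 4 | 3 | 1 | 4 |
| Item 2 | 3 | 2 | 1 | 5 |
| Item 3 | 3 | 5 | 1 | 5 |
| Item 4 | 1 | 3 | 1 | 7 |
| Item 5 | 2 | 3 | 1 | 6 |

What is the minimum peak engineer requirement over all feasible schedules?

Early-start (Item 1@1, Item 2@1, Item 3@1, Item 4@1, Item 5@1) gives peak 16: d1:16  d2:13  d3:10  d4:3  d5:0  d6:0  d7:0.
Shift Item 2→4, Item 3→5, Item 5→2.
Schedule Item 1@1, Item 2@4, Item 3@5, Item 4@1, Item 5@2: d1:6  d2:6  d3:6  d4:5  d5:7  d6:7  d7:5 — peak 7.

7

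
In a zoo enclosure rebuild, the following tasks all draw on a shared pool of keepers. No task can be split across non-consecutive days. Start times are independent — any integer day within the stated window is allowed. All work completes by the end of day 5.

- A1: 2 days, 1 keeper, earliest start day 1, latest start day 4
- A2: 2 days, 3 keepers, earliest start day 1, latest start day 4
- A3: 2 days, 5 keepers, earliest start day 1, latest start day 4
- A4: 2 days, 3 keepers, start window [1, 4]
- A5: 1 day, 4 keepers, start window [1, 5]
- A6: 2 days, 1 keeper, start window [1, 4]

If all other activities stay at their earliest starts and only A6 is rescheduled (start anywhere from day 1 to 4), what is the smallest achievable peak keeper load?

16

A6@1: d1:17  d2:13  d3:0  d4:0  d5:0 → peak 17
A6@2: d1:16  d2:13  d3:1  d4:0  d5:0 → peak 16
A6@3: d1:16  d2:12  d3:1  d4:1  d5:0 → peak 16
A6@4: d1:16  d2:12  d3:0  d4:1  d5:1 → peak 16
Best is A6@2, peak 16.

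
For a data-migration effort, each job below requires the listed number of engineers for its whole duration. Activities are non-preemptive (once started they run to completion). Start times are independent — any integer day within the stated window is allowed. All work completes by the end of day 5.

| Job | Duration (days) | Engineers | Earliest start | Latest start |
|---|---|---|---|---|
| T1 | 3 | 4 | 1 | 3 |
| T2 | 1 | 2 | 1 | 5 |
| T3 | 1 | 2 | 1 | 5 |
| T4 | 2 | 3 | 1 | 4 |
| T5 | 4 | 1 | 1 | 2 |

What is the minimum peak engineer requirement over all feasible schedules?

Early-start (T1@1, T2@1, T3@1, T4@1, T5@1) gives peak 12: d1:12  d2:8  d3:5  d4:1  d5:0.
Shift T3→4, T4→4, T5→2.
Schedule T1@1, T2@1, T3@4, T4@4, T5@2: d1:6  d2:5  d3:5  d4:6  d5:4 — peak 6.
Total engineer-days = 26 over 5 days ⇒ peak ≥ ⌈26/5⌉ = 6, so 6 is optimal.

6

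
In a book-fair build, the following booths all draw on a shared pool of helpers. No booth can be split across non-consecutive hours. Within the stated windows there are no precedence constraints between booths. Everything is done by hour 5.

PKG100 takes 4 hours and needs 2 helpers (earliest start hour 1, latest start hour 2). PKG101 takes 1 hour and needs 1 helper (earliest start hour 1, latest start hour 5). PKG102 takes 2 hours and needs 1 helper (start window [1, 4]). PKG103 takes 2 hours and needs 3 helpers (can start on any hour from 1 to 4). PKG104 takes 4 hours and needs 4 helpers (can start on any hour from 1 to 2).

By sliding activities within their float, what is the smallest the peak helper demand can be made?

Early-start (PKG100@1, PKG101@1, PKG102@1, PKG103@1, PKG104@1) gives peak 11: h1:11  h2:10  h3:6  h4:6  h5:0.
Shift PKG103→3.
Schedule PKG100@1, PKG101@1, PKG102@1, PKG103@3, PKG104@1: h1:8  h2:7  h3:9  h4:9  h5:0 — peak 9.

9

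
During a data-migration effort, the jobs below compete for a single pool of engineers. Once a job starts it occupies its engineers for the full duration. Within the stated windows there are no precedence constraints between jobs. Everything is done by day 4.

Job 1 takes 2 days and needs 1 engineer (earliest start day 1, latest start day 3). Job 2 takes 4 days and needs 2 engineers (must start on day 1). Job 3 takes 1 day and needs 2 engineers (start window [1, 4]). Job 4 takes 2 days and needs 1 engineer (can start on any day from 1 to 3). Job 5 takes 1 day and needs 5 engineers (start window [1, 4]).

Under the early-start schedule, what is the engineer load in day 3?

At early start, day 3 has: Job 2.
Demand: 2 = 2.

2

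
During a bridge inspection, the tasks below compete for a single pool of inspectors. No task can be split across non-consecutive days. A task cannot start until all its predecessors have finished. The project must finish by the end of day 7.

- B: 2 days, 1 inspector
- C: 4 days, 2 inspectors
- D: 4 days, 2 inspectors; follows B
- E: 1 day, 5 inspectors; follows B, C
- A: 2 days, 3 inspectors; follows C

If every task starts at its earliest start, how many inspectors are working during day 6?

5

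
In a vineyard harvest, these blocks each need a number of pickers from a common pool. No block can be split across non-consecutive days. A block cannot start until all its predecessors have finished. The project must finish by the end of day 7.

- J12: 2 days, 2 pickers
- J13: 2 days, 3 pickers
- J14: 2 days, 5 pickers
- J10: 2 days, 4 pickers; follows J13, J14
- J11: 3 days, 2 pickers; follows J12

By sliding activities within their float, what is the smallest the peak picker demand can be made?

Early-start (J12@1, J13@1, J14@1, J10@3, J11@3) gives peak 10: d1:10  d2:10  d3:6  d4:6  d5:2  d6:0  d7:0.
Shift J14→3, J10→5, J11→5.
Schedule J12@1, J13@1, J14@3, J10@5, J11@5: d1:5  d2:5  d3:5  d4:5  d5:6  d6:6  d7:2 — peak 6.

6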